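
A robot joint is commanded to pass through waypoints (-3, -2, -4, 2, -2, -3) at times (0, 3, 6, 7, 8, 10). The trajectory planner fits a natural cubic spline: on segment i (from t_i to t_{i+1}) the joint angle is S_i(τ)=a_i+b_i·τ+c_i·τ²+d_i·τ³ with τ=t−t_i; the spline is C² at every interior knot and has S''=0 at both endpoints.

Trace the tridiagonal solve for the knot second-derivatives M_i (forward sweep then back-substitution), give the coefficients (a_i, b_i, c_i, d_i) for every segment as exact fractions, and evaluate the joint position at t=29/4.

  seg 0: a=-3 b=6257/3858 c=0 d=-1657/11574
  seg 1: a=-2 b=-4328/1929 c=-1657/1286 d=2333/3858
  seg 2: a=-4 b=24509/3858 c=2671/643 d=-17387/3858
  seg 3: a=2 b=2200/1929 c=-12045/1286 d=16303/3858
  seg 4: a=-2 b=-18961/3858 c=2129/643 d=-2129/3858
S(29/4) = 145329/82304

Δ: Δ0=1/3, Δ1=-2/3, Δ2=6, Δ3=-4, Δ4=-1/2
row 1: diag=12, rhs=-6; c'=1/4, d'=-1/2
row 2: denom=8−3·1/4=29/4; d'=(40−3·-1/2)/(29/4)=166/29
row 3: denom=4−1·4/29=112/29; d'=(-60−1·166/29)/(112/29)=-953/56
row 4: denom=6−1·29/112=643/112; d'=(21−1·-953/56)/(643/112)=4258/643
back: M4=4258/643
back: M3=-953/56−29/112·4258/643=-12045/643
back: M2=166/29−4/29·-12045/643=5342/643
back: M1=-1/2−1/4·5342/643=-1657/643
M: M0=0, M1=-1657/643, M2=5342/643, M3=-12045/643, M4=4258/643, M5=0
seg 0: a=-3, c=M0/2=0, d=(M1−M0)/(6·3)=-1657/11574, b=Δ0−h0·(2M0+M1)/6=6257/3858
seg 1: a=-2, c=M1/2=-1657/1286, d=(M2−M1)/(6·3)=2333/3858, b=Δ1−h1·(2M1+M2)/6=-4328/1929
seg 2: a=-4, c=M2/2=2671/643, d=(M3−M2)/(6·1)=-17387/3858, b=Δ2−h2·(2M2+M3)/6=24509/3858
seg 3: a=2, c=M3/2=-12045/1286, d=(M4−M3)/(6·1)=16303/3858, b=Δ3−h3·(2M3+M4)/6=2200/1929
seg 4: a=-2, c=M4/2=2129/643, d=(M5−M4)/(6·2)=-2129/3858, b=Δ4−h4·(2M4+M5)/6=-18961/3858
t_q=29/4 → seg 3, τ=1/4; S=2+2200/1929·τ+-12045/1286·τ²+16303/3858·τ³=145329/82304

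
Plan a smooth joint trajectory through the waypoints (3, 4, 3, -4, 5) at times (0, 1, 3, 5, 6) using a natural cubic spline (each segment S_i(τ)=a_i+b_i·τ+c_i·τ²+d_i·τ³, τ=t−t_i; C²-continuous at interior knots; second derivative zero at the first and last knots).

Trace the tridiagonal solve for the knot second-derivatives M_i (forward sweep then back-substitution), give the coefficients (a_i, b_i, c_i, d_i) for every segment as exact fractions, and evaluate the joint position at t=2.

Δ: Δ0=1, Δ1=-1/2, Δ2=-7/2, Δ3=9
row 1: diag=6, rhs=-9; c'=1/3, d'=-3/2
row 2: denom=8−2·1/3=22/3; d'=(-18−2·-3/2)/(22/3)=-45/22
row 3: denom=6−2·3/11=60/11; d'=(75−2·-45/22)/(60/11)=29/2
back: M3=29/2
back: M2=-45/22−3/11·29/2=-6
back: M1=-3/2−1/3·-6=1/2
M: M0=0, M1=1/2, M2=-6, M3=29/2, M4=0
seg 0: a=3, c=M0/2=0, d=(M1−M0)/(6·1)=1/12, b=Δ0−h0·(2M0+M1)/6=11/12
seg 1: a=4, c=M1/2=1/4, d=(M2−M1)/(6·2)=-13/24, b=Δ1−h1·(2M1+M2)/6=7/6
seg 2: a=3, c=M2/2=-3, d=(M3−M2)/(6·2)=41/24, b=Δ2−h2·(2M2+M3)/6=-13/3
seg 3: a=-4, c=M3/2=29/4, d=(M4−M3)/(6·1)=-29/12, b=Δ3−h3·(2M3+M4)/6=25/6
t_q=2 → seg 1, τ=1; S=4+7/6·τ+1/4·τ²+-13/24·τ³=39/8

  seg 0: a=3 b=11/12 c=0 d=1/12
  seg 1: a=4 b=7/6 c=1/4 d=-13/24
  seg 2: a=3 b=-13/3 c=-3 d=41/24
  seg 3: a=-4 b=25/6 c=29/4 d=-29/12
S(2) = 39/8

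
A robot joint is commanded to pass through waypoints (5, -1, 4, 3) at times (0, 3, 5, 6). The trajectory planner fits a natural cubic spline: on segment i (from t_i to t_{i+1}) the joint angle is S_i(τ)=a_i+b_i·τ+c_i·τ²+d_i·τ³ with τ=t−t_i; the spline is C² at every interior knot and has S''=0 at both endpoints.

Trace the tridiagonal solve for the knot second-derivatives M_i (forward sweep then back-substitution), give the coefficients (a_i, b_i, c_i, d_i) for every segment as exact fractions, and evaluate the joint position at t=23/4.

  seg 0: a=5 b=-107/28 c=0 d=17/84
  seg 1: a=-1 b=23/14 c=51/28 d=-39/56
  seg 2: a=4 b=4/7 c=-33/14 d=11/14
S(23/4) = 3077/896

Δ: Δ0=-2, Δ1=5/2, Δ2=-1
row 1: diag=10, rhs=27; c'=1/5, d'=27/10
row 2: denom=6−2·1/5=28/5; d'=(-21−2·27/10)/(28/5)=-33/7
back: M2=-33/7
back: M1=27/10−1/5·-33/7=51/14
M: M0=0, M1=51/14, M2=-33/7, M3=0
seg 0: a=5, c=M0/2=0, d=(M1−M0)/(6·3)=17/84, b=Δ0−h0·(2M0+M1)/6=-107/28
seg 1: a=-1, c=M1/2=51/28, d=(M2−M1)/(6·2)=-39/56, b=Δ1−h1·(2M1+M2)/6=23/14
seg 2: a=4, c=M2/2=-33/14, d=(M3−M2)/(6·1)=11/14, b=Δ2−h2·(2M2+M3)/6=4/7
t_q=23/4 → seg 2, τ=3/4; S=4+4/7·τ+-33/14·τ²+11/14·τ³=3077/896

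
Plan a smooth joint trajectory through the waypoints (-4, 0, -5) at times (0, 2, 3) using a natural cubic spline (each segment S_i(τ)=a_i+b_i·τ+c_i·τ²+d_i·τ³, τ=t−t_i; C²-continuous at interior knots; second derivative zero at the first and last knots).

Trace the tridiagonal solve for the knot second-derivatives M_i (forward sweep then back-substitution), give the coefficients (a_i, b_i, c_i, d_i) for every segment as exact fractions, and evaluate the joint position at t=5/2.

  seg 0: a=-4 b=13/3 c=0 d=-7/12
  seg 1: a=0 b=-8/3 c=-7/2 d=7/6
S(5/2) = -33/16

Δ: Δ0=2, Δ1=-5
row 1: diag=6, rhs=-42; c'=1/6, d'=-7
back: M1=-7
M: M0=0, M1=-7, M2=0
seg 0: a=-4, c=M0/2=0, d=(M1−M0)/(6·2)=-7/12, b=Δ0−h0·(2M0+M1)/6=13/3
seg 1: a=0, c=M1/2=-7/2, d=(M2−M1)/(6·1)=7/6, b=Δ1−h1·(2M1+M2)/6=-8/3
t_q=5/2 → seg 1, τ=1/2; S=0+-8/3·τ+-7/2·τ²+7/6·τ³=-33/16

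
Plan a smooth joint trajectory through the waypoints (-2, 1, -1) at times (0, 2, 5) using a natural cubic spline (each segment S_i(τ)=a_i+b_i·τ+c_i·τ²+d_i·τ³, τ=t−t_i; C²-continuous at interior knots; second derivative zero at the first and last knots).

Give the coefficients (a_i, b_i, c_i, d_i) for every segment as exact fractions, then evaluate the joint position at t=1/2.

Δ: Δ0=3/2, Δ1=-2/3
row 1: diag=10, rhs=-13; c'=3/10, d'=-13/10
back: M1=-13/10
M: M0=0, M1=-13/10, M2=0
seg 0: a=-2, c=M0/2=0, d=(M1−M0)/(6·2)=-13/120, b=Δ0−h0·(2M0+M1)/6=29/15
seg 1: a=1, c=M1/2=-13/20, d=(M2−M1)/(6·3)=13/180, b=Δ1−h1·(2M1+M2)/6=19/30
t_q=1/2 → seg 0, τ=1/2; S=-2+29/15·τ+0·τ²+-13/120·τ³=-67/64

  seg 0: a=-2 b=29/15 c=0 d=-13/120
  seg 1: a=1 b=19/30 c=-13/20 d=13/180
S(1/2) = -67/64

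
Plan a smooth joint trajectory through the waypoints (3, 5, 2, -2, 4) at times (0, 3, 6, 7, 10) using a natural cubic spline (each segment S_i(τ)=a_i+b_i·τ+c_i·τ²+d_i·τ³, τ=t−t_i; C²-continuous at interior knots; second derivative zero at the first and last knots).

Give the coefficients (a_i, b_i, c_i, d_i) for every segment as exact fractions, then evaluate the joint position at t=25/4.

Δ: Δ0=2/3, Δ1=-1, Δ2=-4, Δ3=2
row 1: diag=12, rhs=-10; c'=1/4, d'=-5/6
row 2: denom=8−3·1/4=29/4; d'=(-18−3·-5/6)/(29/4)=-62/29
row 3: denom=8−1·4/29=228/29; d'=(36−1·-62/29)/(228/29)=553/114
back: M3=553/114
back: M2=-62/29−4/29·553/114=-160/57
back: M1=-5/6−1/4·-160/57=-5/38
M: M0=0, M1=-5/38, M2=-160/57, M3=553/114, M4=0
seg 0: a=3, c=M0/2=0, d=(M1−M0)/(6·3)=-5/684, b=Δ0−h0·(2M0+M1)/6=167/228
seg 1: a=5, c=M1/2=-5/76, d=(M2−M1)/(6·3)=-305/2052, b=Δ1−h1·(2M1+M2)/6=61/114
seg 2: a=2, c=M2/2=-80/57, d=(M3−M2)/(6·1)=97/76, b=Δ2−h2·(2M2+M3)/6=-883/228
seg 3: a=-2, c=M3/2=553/228, d=(M4−M3)/(6·3)=-553/2052, b=Δ3−h3·(2M3+M4)/6=-325/114
t_q=25/4 → seg 2, τ=1/4; S=2+-883/228·τ+-80/57·τ²+97/76·τ³=4689/4864

  seg 0: a=3 b=167/228 c=0 d=-5/684
  seg 1: a=5 b=61/114 c=-5/76 d=-305/2052
  seg 2: a=2 b=-883/228 c=-80/57 d=97/76
  seg 3: a=-2 b=-325/114 c=553/228 d=-553/2052
S(25/4) = 4689/4864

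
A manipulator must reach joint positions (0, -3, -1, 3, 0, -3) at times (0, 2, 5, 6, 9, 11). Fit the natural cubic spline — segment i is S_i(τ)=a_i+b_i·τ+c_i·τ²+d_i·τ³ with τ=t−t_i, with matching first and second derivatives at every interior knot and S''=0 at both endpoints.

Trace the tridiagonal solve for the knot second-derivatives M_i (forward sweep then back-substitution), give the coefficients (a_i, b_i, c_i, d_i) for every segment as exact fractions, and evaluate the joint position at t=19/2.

Δ: Δ0=-3/2, Δ1=2/3, Δ2=4, Δ3=-1, Δ4=-3/2
row 1: diag=10, rhs=13; c'=3/10, d'=13/10
row 2: denom=8−3·3/10=71/10; d'=(20−3·13/10)/(71/10)=161/71
row 3: denom=8−1·10/71=558/71; d'=(-30−1·161/71)/(558/71)=-2291/558
row 4: denom=10−3·71/186=549/62; d'=(-3−3·-2291/558)/(549/62)=1733/1647
back: M4=1733/1647
back: M3=-2291/558−71/186·1733/1647=-22271/4941
back: M2=161/71−10/71·-22271/4941=14341/4941
back: M1=13/10−3/10·14341/4941=707/1647
M: M0=0, M1=707/1647, M2=14341/4941, M3=-22271/4941, M4=1733/1647, M5=0
seg 0: a=0, c=M0/2=0, d=(M1−M0)/(6·2)=707/19764, b=Δ0−h0·(2M0+M1)/6=-16237/9882
seg 1: a=-3, c=M1/2=707/3294, d=(M2−M1)/(6·3)=6110/44469, b=Δ1−h1·(2M1+M2)/6=-11995/9882
seg 2: a=-1, c=M2/2=14341/9882, d=(M3−M2)/(6·1)=-226/183, b=Δ2−h2·(2M2+M3)/6=37391/9882
seg 3: a=3, c=M3/2=-22271/9882, d=(M4−M3)/(6·3)=13735/44469, b=Δ3−h3·(2M3+M4)/6=29461/9882
seg 4: a=0, c=M4/2=1733/3294, d=(M5−M4)/(6·2)=-1733/19764, b=Δ4−h4·(2M4+M5)/6=-21755/9882
t_q=19/2 → seg 4, τ=1/2; S=0+-21755/9882·τ+1733/3294·τ²+-1733/19764·τ³=-51659/52704

  seg 0: a=0 b=-16237/9882 c=0 d=707/19764
  seg 1: a=-3 b=-11995/9882 c=707/3294 d=6110/44469
  seg 2: a=-1 b=37391/9882 c=14341/9882 d=-226/183
  seg 3: a=3 b=29461/9882 c=-22271/9882 d=13735/44469
  seg 4: a=0 b=-21755/9882 c=1733/3294 d=-1733/19764
S(19/2) = -51659/52704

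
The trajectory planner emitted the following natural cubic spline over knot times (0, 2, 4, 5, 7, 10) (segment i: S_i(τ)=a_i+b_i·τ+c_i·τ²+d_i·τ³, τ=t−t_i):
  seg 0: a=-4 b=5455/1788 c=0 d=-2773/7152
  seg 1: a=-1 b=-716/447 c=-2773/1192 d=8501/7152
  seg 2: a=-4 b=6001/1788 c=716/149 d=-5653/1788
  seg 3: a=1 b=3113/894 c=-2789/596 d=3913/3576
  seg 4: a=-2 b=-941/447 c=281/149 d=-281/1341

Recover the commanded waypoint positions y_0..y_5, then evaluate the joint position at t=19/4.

y_0 = S_0(0) = a_0 = -4
y_1 = S_1(0) = a_1 = -1
y_2 = S_2(0) = a_2 = -4
y_3 = S_3(0) = a_3 = 1
y_4 = S_4(0) = a_4 = -2
y_5 = S_4(3) = 3
t_q=19/4 is in segment 2 (τ=3/4); S_2(τ)=-4333/38144

y_0=-4 y_1=-1 y_2=-4 y_3=1 y_4=-2 y_5=3
S(19/4) = -4333/38144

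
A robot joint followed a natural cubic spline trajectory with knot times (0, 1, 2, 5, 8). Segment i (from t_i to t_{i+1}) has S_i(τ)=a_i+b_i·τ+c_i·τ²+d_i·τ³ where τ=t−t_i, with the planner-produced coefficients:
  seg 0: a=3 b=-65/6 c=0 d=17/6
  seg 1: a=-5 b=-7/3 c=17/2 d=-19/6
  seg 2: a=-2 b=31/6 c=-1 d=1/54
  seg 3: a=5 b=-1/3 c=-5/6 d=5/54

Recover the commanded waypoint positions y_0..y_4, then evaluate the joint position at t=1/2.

y_0 = S_0(0) = a_0 = 3
y_1 = S_1(0) = a_1 = -5
y_2 = S_2(0) = a_2 = -2
y_3 = S_3(0) = a_3 = 5
y_4 = S_3(3) = -1
t_q=1/2 is in segment 0 (τ=1/2); S_0(τ)=-33/16

y_0=3 y_1=-5 y_2=-2 y_3=5 y_4=-1
S(1/2) = -33/16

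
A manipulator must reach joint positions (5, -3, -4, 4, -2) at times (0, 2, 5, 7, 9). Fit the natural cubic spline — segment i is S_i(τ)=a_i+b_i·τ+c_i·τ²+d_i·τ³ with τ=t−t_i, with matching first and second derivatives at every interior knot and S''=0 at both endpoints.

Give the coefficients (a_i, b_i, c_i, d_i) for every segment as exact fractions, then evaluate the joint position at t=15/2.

  seg 0: a=5 b=-2263/516 c=0 d=199/2064
  seg 1: a=-3 b=-833/258 c=199/344 d=133/1032
  seg 2: a=-4 b=3841/1032 c=299/172 d=-3301/4128
  seg 3: a=4 b=557/516 c=-2105/688 d=2105/4128
S(15/2) = 42255/11008

Δ: Δ0=-4, Δ1=-1/3, Δ2=4, Δ3=-3
row 1: diag=10, rhs=22; c'=3/10, d'=11/5
row 2: denom=10−3·3/10=91/10; d'=(26−3·11/5)/(91/10)=194/91
row 3: denom=8−2·20/91=688/91; d'=(-42−2·194/91)/(688/91)=-2105/344
back: M3=-2105/344
back: M2=194/91−20/91·-2105/344=299/86
back: M1=11/5−3/10·299/86=199/172
M: M0=0, M1=199/172, M2=299/86, M3=-2105/344, M4=0
seg 0: a=5, c=M0/2=0, d=(M1−M0)/(6·2)=199/2064, b=Δ0−h0·(2M0+M1)/6=-2263/516
seg 1: a=-3, c=M1/2=199/344, d=(M2−M1)/(6·3)=133/1032, b=Δ1−h1·(2M1+M2)/6=-833/258
seg 2: a=-4, c=M2/2=299/172, d=(M3−M2)/(6·2)=-3301/4128, b=Δ2−h2·(2M2+M3)/6=3841/1032
seg 3: a=4, c=M3/2=-2105/688, d=(M4−M3)/(6·2)=2105/4128, b=Δ3−h3·(2M3+M4)/6=557/516
t_q=15/2 → seg 3, τ=1/2; S=4+557/516·τ+-2105/688·τ²+2105/4128·τ³=42255/11008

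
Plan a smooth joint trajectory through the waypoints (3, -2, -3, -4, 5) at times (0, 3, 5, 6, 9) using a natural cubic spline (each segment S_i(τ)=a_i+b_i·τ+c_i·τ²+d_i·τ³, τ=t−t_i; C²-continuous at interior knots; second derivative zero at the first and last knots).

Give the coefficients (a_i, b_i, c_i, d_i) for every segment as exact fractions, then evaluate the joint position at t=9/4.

  seg 0: a=3 b=-1885/876 c=0 d=425/7884
  seg 1: a=-2 b=-305/438 c=425/876 d=-113/584
  seg 2: a=-3 b=-236/219 c=-148/219 d=55/73
  seg 3: a=-4 b=-37/219 c=347/219 d=-347/1971
S(9/4) = -22941/18688

Δ: Δ0=-5/3, Δ1=-1/2, Δ2=-1, Δ3=3
row 1: diag=10, rhs=7; c'=1/5, d'=7/10
row 2: denom=6−2·1/5=28/5; d'=(-3−2·7/10)/(28/5)=-11/14
row 3: denom=8−1·5/28=219/28; d'=(24−1·-11/14)/(219/28)=694/219
back: M3=694/219
back: M2=-11/14−5/28·694/219=-296/219
back: M1=7/10−1/5·-296/219=425/438
M: M0=0, M1=425/438, M2=-296/219, M3=694/219, M4=0
seg 0: a=3, c=M0/2=0, d=(M1−M0)/(6·3)=425/7884, b=Δ0−h0·(2M0+M1)/6=-1885/876
seg 1: a=-2, c=M1/2=425/876, d=(M2−M1)/(6·2)=-113/584, b=Δ1−h1·(2M1+M2)/6=-305/438
seg 2: a=-3, c=M2/2=-148/219, d=(M3−M2)/(6·1)=55/73, b=Δ2−h2·(2M2+M3)/6=-236/219
seg 3: a=-4, c=M3/2=347/219, d=(M4−M3)/(6·3)=-347/1971, b=Δ3−h3·(2M3+M4)/6=-37/219
t_q=9/4 → seg 0, τ=9/4; S=3+-1885/876·τ+0·τ²+425/7884·τ³=-22941/18688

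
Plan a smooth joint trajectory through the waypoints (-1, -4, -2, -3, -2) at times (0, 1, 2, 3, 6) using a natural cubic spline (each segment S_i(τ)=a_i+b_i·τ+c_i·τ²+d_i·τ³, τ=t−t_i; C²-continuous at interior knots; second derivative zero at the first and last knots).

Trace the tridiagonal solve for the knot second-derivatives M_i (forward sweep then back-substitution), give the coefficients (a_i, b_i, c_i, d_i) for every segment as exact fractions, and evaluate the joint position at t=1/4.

Δ: Δ0=-3, Δ1=2, Δ2=-1, Δ3=1/3
row 1: diag=4, rhs=30; c'=1/4, d'=15/2
row 2: denom=4−1·1/4=15/4; d'=(-18−1·15/2)/(15/4)=-34/5
row 3: denom=8−1·4/15=116/15; d'=(8−1·-34/5)/(116/15)=111/58
back: M3=111/58
back: M2=-34/5−4/15·111/58=-212/29
back: M1=15/2−1/4·-212/29=541/58
M: M0=0, M1=541/58, M2=-212/29, M3=111/58, M4=0
seg 0: a=-1, c=M0/2=0, d=(M1−M0)/(6·1)=541/348, b=Δ0−h0·(2M0+M1)/6=-1585/348
seg 1: a=-4, c=M1/2=541/116, d=(M2−M1)/(6·1)=-965/348, b=Δ1−h1·(2M1+M2)/6=19/174
seg 2: a=-2, c=M2/2=-106/29, d=(M3−M2)/(6·1)=535/348, b=Δ2−h2·(2M2+M3)/6=389/348
seg 3: a=-3, c=M3/2=111/116, d=(M4−M3)/(6·3)=-37/348, b=Δ3−h3·(2M3+M4)/6=-275/174
t_q=1/4 → seg 0, τ=1/4; S=-1+-1585/348·τ+0·τ²+541/348·τ³=-15697/7424

  seg 0: a=-1 b=-1585/348 c=0 d=541/348
  seg 1: a=-4 b=19/174 c=541/116 d=-965/348
  seg 2: a=-2 b=389/348 c=-106/29 d=535/348
  seg 3: a=-3 b=-275/174 c=111/116 d=-37/348
S(1/4) = -15697/7424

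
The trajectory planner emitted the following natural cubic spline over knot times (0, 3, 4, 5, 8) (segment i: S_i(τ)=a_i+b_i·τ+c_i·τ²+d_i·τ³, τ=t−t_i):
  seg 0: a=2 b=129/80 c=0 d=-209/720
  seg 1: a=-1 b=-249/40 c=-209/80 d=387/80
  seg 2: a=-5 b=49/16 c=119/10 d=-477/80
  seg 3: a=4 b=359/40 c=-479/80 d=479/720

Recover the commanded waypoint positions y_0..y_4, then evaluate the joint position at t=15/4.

y_0=2 y_1=-1 y_2=-5 y_3=4 y_4=-5
S(15/4) = -26099/5120

y_0 = S_0(0) = a_0 = 2
y_1 = S_1(0) = a_1 = -1
y_2 = S_2(0) = a_2 = -5
y_3 = S_3(0) = a_3 = 4
y_4 = S_3(3) = -5
t_q=15/4 is in segment 1 (τ=3/4); S_1(τ)=-26099/5120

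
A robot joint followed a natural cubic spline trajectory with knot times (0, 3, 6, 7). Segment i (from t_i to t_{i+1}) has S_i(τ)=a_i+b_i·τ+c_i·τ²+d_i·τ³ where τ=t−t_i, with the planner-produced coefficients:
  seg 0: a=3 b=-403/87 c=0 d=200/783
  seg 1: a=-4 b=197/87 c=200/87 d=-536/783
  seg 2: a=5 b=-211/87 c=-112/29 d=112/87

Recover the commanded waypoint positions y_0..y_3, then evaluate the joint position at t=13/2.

y_0 = S_0(0) = a_0 = 3
y_1 = S_1(0) = a_1 = -4
y_2 = S_2(0) = a_2 = 5
y_3 = S_2(1) = 0
t_q=13/2 is in segment 2 (τ=1/2); S_2(τ)=173/58

y_0=3 y_1=-4 y_2=5 y_3=0
S(13/2) = 173/58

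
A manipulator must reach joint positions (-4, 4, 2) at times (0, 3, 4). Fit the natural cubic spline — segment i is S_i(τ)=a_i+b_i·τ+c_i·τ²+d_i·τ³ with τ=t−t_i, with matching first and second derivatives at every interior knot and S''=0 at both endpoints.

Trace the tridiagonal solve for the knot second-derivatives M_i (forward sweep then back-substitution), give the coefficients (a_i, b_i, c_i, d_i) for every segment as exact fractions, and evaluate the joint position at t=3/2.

Δ: Δ0=8/3, Δ1=-2
row 1: diag=8, rhs=-28; c'=1/8, d'=-7/2
back: M1=-7/2
M: M0=0, M1=-7/2, M2=0
seg 0: a=-4, c=M0/2=0, d=(M1−M0)/(6·3)=-7/36, b=Δ0−h0·(2M0+M1)/6=53/12
seg 1: a=4, c=M1/2=-7/4, d=(M2−M1)/(6·1)=7/12, b=Δ1−h1·(2M1+M2)/6=-5/6
t_q=3/2 → seg 0, τ=3/2; S=-4+53/12·τ+0·τ²+-7/36·τ³=63/32

  seg 0: a=-4 b=53/12 c=0 d=-7/36
  seg 1: a=4 b=-5/6 c=-7/4 d=7/12
S(3/2) = 63/32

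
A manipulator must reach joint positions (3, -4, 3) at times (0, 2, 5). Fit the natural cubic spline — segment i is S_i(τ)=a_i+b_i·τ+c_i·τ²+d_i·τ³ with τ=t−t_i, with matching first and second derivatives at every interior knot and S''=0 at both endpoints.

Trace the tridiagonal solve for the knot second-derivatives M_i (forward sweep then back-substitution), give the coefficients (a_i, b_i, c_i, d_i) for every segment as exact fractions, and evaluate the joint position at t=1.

Δ: Δ0=-7/2, Δ1=7/3
row 1: diag=10, rhs=35; c'=3/10, d'=7/2
back: M1=7/2
M: M0=0, M1=7/2, M2=0
seg 0: a=3, c=M0/2=0, d=(M1−M0)/(6·2)=7/24, b=Δ0−h0·(2M0+M1)/6=-14/3
seg 1: a=-4, c=M1/2=7/4, d=(M2−M1)/(6·3)=-7/36, b=Δ1−h1·(2M1+M2)/6=-7/6
t_q=1 → seg 0, τ=1; S=3+-14/3·τ+0·τ²+7/24·τ³=-11/8

  seg 0: a=3 b=-14/3 c=0 d=7/24
  seg 1: a=-4 b=-7/6 c=7/4 d=-7/36
S(1) = -11/8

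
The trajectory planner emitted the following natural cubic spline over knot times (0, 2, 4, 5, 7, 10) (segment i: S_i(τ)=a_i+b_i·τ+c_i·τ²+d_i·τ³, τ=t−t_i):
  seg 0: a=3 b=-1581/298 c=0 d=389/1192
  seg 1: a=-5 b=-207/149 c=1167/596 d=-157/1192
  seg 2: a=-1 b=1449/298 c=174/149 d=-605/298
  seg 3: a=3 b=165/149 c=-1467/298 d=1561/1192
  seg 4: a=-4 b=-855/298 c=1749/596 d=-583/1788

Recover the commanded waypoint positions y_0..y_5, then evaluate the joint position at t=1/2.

y_0=3 y_1=-5 y_2=-1 y_3=3 y_4=-4 y_5=5
S(1/2) = 3701/9536

y_0 = S_0(0) = a_0 = 3
y_1 = S_1(0) = a_1 = -5
y_2 = S_2(0) = a_2 = -1
y_3 = S_3(0) = a_3 = 3
y_4 = S_4(0) = a_4 = -4
y_5 = S_4(3) = 5
t_q=1/2 is in segment 0 (τ=1/2); S_0(τ)=3701/9536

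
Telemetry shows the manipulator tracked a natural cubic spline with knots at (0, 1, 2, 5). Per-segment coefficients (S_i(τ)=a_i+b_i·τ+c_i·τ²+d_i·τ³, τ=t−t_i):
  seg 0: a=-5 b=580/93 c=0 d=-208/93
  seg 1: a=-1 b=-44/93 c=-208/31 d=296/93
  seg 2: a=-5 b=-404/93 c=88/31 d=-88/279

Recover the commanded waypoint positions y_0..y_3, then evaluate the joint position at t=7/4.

y_0=-5 y_1=-1 y_2=-5 y_3=-1
S(7/4) = -939/248

y_0 = S_0(0) = a_0 = -5
y_1 = S_1(0) = a_1 = -1
y_2 = S_2(0) = a_2 = -5
y_3 = S_2(3) = -1
t_q=7/4 is in segment 1 (τ=3/4); S_1(τ)=-939/248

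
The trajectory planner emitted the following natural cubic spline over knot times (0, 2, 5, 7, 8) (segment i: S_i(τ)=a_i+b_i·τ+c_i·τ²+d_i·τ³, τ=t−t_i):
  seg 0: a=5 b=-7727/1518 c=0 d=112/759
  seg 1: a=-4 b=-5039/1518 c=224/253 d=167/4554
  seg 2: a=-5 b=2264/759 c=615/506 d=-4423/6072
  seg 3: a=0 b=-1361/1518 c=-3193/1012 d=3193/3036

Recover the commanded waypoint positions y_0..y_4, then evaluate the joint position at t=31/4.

y_0=5 y_1=-4 y_2=-5 y_3=0 y_4=-3
S(31/4) = -129763/64768

y_0 = S_0(0) = a_0 = 5
y_1 = S_1(0) = a_1 = -4
y_2 = S_2(0) = a_2 = -5
y_3 = S_3(0) = a_3 = 0
y_4 = S_3(1) = -3
t_q=31/4 is in segment 3 (τ=3/4); S_3(τ)=-129763/64768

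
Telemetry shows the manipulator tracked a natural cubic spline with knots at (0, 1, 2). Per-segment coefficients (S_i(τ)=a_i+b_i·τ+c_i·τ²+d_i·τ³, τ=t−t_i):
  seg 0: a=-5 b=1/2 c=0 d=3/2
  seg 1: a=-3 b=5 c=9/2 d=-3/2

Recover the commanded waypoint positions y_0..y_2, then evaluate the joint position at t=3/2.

y_0=-5 y_1=-3 y_2=5
S(3/2) = 7/16

y_0 = S_0(0) = a_0 = -5
y_1 = S_1(0) = a_1 = -3
y_2 = S_1(1) = 5
t_q=3/2 is in segment 1 (τ=1/2); S_1(τ)=7/16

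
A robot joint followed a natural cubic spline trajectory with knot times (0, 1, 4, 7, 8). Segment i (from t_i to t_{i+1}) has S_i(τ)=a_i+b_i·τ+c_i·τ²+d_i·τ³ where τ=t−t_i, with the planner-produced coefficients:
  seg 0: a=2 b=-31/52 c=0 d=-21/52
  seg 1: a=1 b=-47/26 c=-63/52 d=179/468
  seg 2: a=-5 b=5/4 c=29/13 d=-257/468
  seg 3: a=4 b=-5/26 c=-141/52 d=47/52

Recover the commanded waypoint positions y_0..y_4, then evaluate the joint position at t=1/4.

y_0=2 y_1=1 y_2=-5 y_3=4 y_4=2
S(1/4) = 6139/3328

y_0 = S_0(0) = a_0 = 2
y_1 = S_1(0) = a_1 = 1
y_2 = S_2(0) = a_2 = -5
y_3 = S_3(0) = a_3 = 4
y_4 = S_3(1) = 2
t_q=1/4 is in segment 0 (τ=1/4); S_0(τ)=6139/3328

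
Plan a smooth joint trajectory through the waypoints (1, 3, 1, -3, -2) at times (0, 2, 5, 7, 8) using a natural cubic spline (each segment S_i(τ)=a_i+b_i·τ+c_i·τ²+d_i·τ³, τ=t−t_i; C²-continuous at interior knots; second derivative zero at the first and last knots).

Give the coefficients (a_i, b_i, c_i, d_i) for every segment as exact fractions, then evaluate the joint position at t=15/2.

  seg 0: a=1 b=83/69 c=0 d=-7/138
  seg 1: a=3 b=41/69 c=-7/23 d=-8/207
  seg 2: a=1 b=-157/69 c=-15/23 d=109/276
  seg 3: a=-3 b=-10/69 c=79/46 d=-79/138
S(15/2) = -999/368

Δ: Δ0=1, Δ1=-2/3, Δ2=-2, Δ3=1
row 1: diag=10, rhs=-10; c'=3/10, d'=-1
row 2: denom=10−3·3/10=91/10; d'=(-8−3·-1)/(91/10)=-50/91
row 3: denom=6−2·20/91=506/91; d'=(18−2·-50/91)/(506/91)=79/23
back: M3=79/23
back: M2=-50/91−20/91·79/23=-30/23
back: M1=-1−3/10·-30/23=-14/23
M: M0=0, M1=-14/23, M2=-30/23, M3=79/23, M4=0
seg 0: a=1, c=M0/2=0, d=(M1−M0)/(6·2)=-7/138, b=Δ0−h0·(2M0+M1)/6=83/69
seg 1: a=3, c=M1/2=-7/23, d=(M2−M1)/(6·3)=-8/207, b=Δ1−h1·(2M1+M2)/6=41/69
seg 2: a=1, c=M2/2=-15/23, d=(M3−M2)/(6·2)=109/276, b=Δ2−h2·(2M2+M3)/6=-157/69
seg 3: a=-3, c=M3/2=79/46, d=(M4−M3)/(6·1)=-79/138, b=Δ3−h3·(2M3+M4)/6=-10/69
t_q=15/2 → seg 3, τ=1/2; S=-3+-10/69·τ+79/46·τ²+-79/138·τ³=-999/368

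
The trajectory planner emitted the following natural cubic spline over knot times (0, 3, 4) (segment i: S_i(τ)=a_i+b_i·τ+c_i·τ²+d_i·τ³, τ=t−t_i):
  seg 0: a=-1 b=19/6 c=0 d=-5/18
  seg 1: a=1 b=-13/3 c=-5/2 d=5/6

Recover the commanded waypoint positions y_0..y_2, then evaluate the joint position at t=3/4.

y_0 = S_0(0) = a_0 = -1
y_1 = S_1(0) = a_1 = 1
y_2 = S_1(1) = -5
t_q=3/4 is in segment 0 (τ=3/4); S_0(τ)=161/128

y_0=-1 y_1=1 y_2=-5
S(3/4) = 161/128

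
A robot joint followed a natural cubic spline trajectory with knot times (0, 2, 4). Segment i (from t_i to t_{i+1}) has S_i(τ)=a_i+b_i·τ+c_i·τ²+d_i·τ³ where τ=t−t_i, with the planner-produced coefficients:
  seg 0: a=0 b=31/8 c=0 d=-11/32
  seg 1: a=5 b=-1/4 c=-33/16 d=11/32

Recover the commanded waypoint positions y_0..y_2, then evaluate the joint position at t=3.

y_0=0 y_1=5 y_2=-1
S(3) = 97/32

y_0 = S_0(0) = a_0 = 0
y_1 = S_1(0) = a_1 = 5
y_2 = S_1(2) = -1
t_q=3 is in segment 1 (τ=1); S_1(τ)=97/32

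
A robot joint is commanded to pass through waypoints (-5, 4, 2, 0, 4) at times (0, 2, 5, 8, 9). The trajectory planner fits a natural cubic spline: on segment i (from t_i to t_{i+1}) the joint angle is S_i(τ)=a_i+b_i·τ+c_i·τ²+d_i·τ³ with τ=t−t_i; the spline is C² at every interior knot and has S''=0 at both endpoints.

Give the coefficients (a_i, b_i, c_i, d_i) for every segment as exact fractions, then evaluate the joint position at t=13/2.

Δ: Δ0=9/2, Δ1=-2/3, Δ2=-2/3, Δ3=4
row 1: diag=10, rhs=-31; c'=3/10, d'=-31/10
row 2: denom=12−3·3/10=111/10; d'=(0−3·-31/10)/(111/10)=31/37
row 3: denom=8−3·10/37=266/37; d'=(28−3·31/37)/(266/37)=943/266
back: M3=943/266
back: M2=31/37−10/37·943/266=-16/133
back: M1=-31/10−3/10·-16/133=-815/266
M: M0=0, M1=-815/266, M2=-16/133, M3=943/266, M4=0
seg 0: a=-5, c=M0/2=0, d=(M1−M0)/(6·2)=-815/3192, b=Δ0−h0·(2M0+M1)/6=2203/399
seg 1: a=4, c=M1/2=-815/532, d=(M2−M1)/(6·3)=87/532, b=Δ1−h1·(2M1+M2)/6=1961/798
seg 2: a=2, c=M2/2=-8/133, d=(M3−M2)/(6·3)=325/1596, b=Δ2−h2·(2M2+M3)/6=-3701/1596
seg 3: a=0, c=M3/2=943/532, d=(M4−M3)/(6·1)=-943/1596, b=Δ3−h3·(2M3+M4)/6=2249/798
t_q=13/2 → seg 2, τ=3/2; S=2+-3701/1596·τ+-8/133·τ²+325/1596·τ³=-3943/4256

  seg 0: a=-5 b=2203/399 c=0 d=-815/3192
  seg 1: a=4 b=1961/798 c=-815/532 d=87/532
  seg 2: a=2 b=-3701/1596 c=-8/133 d=325/1596
  seg 3: a=0 b=2249/798 c=943/532 d=-943/1596
S(13/2) = -3943/4256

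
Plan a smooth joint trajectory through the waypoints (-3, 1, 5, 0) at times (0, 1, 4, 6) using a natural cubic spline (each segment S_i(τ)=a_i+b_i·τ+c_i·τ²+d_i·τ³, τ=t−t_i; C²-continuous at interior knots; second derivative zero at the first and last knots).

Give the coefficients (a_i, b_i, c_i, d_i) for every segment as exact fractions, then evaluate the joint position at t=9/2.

  seg 0: a=-3 b=1795/426 c=0 d=-91/426
  seg 1: a=1 b=761/213 c=-91/142 d=-5/142
  seg 2: a=5 b=-521/426 c=-68/71 d=34/213
S(9/2) = 296/71

Δ: Δ0=4, Δ1=4/3, Δ2=-5/2
row 1: diag=8, rhs=-16; c'=3/8, d'=-2
row 2: denom=10−3·3/8=71/8; d'=(-23−3·-2)/(71/8)=-136/71
back: M2=-136/71
back: M1=-2−3/8·-136/71=-91/71
M: M0=0, M1=-91/71, M2=-136/71, M3=0
seg 0: a=-3, c=M0/2=0, d=(M1−M0)/(6·1)=-91/426, b=Δ0−h0·(2M0+M1)/6=1795/426
seg 1: a=1, c=M1/2=-91/142, d=(M2−M1)/(6·3)=-5/142, b=Δ1−h1·(2M1+M2)/6=761/213
seg 2: a=5, c=M2/2=-68/71, d=(M3−M2)/(6·2)=34/213, b=Δ2−h2·(2M2+M3)/6=-521/426
t_q=9/2 → seg 2, τ=1/2; S=5+-521/426·τ+-68/71·τ²+34/213·τ³=296/71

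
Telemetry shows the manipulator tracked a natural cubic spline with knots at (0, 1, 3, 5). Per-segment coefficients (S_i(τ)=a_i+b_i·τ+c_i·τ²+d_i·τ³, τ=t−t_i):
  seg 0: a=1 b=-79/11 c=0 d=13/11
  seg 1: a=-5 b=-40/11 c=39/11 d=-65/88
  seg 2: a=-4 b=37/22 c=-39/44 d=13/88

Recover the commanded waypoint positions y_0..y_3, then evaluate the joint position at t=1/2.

y_0=1 y_1=-5 y_2=-4 y_3=-3
S(1/2) = -215/88

y_0 = S_0(0) = a_0 = 1
y_1 = S_1(0) = a_1 = -5
y_2 = S_2(0) = a_2 = -4
y_3 = S_2(2) = -3
t_q=1/2 is in segment 0 (τ=1/2); S_0(τ)=-215/88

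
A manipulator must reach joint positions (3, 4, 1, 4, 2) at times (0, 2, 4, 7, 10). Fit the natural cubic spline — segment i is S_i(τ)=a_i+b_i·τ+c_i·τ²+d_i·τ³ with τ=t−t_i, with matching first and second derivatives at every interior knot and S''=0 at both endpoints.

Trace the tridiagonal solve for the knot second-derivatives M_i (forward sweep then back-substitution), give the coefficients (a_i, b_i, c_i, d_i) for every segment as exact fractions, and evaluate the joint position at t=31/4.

  seg 0: a=3 b=251/210 c=0 d=-73/420
  seg 1: a=4 b=-187/210 c=-73/70 d=31/84
  seg 2: a=1 b=-19/30 c=41/35 d=-79/378
  seg 3: a=4 b=79/105 c=-149/210 d=149/1890
S(31/4) = 2687/640

Δ: Δ0=1/2, Δ1=-3/2, Δ2=1, Δ3=-2/3
row 1: diag=8, rhs=-12; c'=1/4, d'=-3/2
row 2: denom=10−2·1/4=19/2; d'=(15−2·-3/2)/(19/2)=36/19
row 3: denom=12−3·6/19=210/19; d'=(-10−3·36/19)/(210/19)=-149/105
back: M3=-149/105
back: M2=36/19−6/19·-149/105=82/35
back: M1=-3/2−1/4·82/35=-73/35
M: M0=0, M1=-73/35, M2=82/35, M3=-149/105, M4=0
seg 0: a=3, c=M0/2=0, d=(M1−M0)/(6·2)=-73/420, b=Δ0−h0·(2M0+M1)/6=251/210
seg 1: a=4, c=M1/2=-73/70, d=(M2−M1)/(6·2)=31/84, b=Δ1−h1·(2M1+M2)/6=-187/210
seg 2: a=1, c=M2/2=41/35, d=(M3−M2)/(6·3)=-79/378, b=Δ2−h2·(2M2+M3)/6=-19/30
seg 3: a=4, c=M3/2=-149/210, d=(M4−M3)/(6·3)=149/1890, b=Δ3−h3·(2M3+M4)/6=79/105
t_q=31/4 → seg 3, τ=3/4; S=4+79/105·τ+-149/210·τ²+149/1890·τ³=2687/640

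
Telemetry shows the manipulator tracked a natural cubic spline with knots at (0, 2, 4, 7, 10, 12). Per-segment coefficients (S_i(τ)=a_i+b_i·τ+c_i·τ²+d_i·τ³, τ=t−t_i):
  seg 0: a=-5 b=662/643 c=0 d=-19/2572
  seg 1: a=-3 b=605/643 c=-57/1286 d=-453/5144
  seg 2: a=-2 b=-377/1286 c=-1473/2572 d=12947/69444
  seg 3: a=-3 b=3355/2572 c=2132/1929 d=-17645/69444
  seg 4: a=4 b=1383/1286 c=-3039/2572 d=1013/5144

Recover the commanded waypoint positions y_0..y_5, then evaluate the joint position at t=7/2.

y_0=-5 y_1=-3 y_2=-2 y_3=-3 y_4=4 y_5=3
S(7/2) = -81711/41152

y_0 = S_0(0) = a_0 = -5
y_1 = S_1(0) = a_1 = -3
y_2 = S_2(0) = a_2 = -2
y_3 = S_3(0) = a_3 = -3
y_4 = S_4(0) = a_4 = 4
y_5 = S_4(2) = 3
t_q=7/2 is in segment 1 (τ=3/2); S_1(τ)=-81711/41152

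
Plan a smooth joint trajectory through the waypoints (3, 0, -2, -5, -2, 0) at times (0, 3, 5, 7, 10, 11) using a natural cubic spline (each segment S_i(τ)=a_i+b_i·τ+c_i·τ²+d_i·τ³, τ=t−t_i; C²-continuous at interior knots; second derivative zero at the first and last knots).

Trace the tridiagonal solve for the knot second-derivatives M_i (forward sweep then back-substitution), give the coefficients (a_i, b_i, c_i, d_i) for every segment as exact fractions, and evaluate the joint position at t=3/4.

  seg 0: a=3 b=-1831/1692 c=0 d=139/15228
  seg 1: a=0 b=-707/846 c=139/1692 d=-139/1692
  seg 2: a=-2 b=-421/282 c=-695/1692 d=689/3384
  seg 3: a=-5 b=-293/423 c=343/423 d=-313/3807
  seg 4: a=-2 b=826/423 c=10/141 d=-10/423
S(3/4) = 26377/12032

Δ: Δ0=-1, Δ1=-1, Δ2=-3/2, Δ3=1, Δ4=2
row 1: diag=10, rhs=0; c'=1/5, d'=0
row 2: denom=8−2·1/5=38/5; d'=(-3−2·0)/(38/5)=-15/38
row 3: denom=10−2·5/19=180/19; d'=(15−2·-15/38)/(180/19)=5/3
row 4: denom=8−3·19/60=141/20; d'=(6−3·5/3)/(141/20)=20/141
back: M4=20/141
back: M3=5/3−19/60·20/141=686/423
back: M2=-15/38−5/19·686/423=-695/846
back: M1=0−1/5·-695/846=139/846
M: M0=0, M1=139/846, M2=-695/846, M3=686/423, M4=20/141, M5=0
seg 0: a=3, c=M0/2=0, d=(M1−M0)/(6·3)=139/15228, b=Δ0−h0·(2M0+M1)/6=-1831/1692
seg 1: a=0, c=M1/2=139/1692, d=(M2−M1)/(6·2)=-139/1692, b=Δ1−h1·(2M1+M2)/6=-707/846
seg 2: a=-2, c=M2/2=-695/1692, d=(M3−M2)/(6·2)=689/3384, b=Δ2−h2·(2M2+M3)/6=-421/282
seg 3: a=-5, c=M3/2=343/423, d=(M4−M3)/(6·3)=-313/3807, b=Δ3−h3·(2M3+M4)/6=-293/423
seg 4: a=-2, c=M4/2=10/141, d=(M5−M4)/(6·1)=-10/423, b=Δ4−h4·(2M4+M5)/6=826/423
t_q=3/4 → seg 0, τ=3/4; S=3+-1831/1692·τ+0·τ²+139/15228·τ³=26377/12032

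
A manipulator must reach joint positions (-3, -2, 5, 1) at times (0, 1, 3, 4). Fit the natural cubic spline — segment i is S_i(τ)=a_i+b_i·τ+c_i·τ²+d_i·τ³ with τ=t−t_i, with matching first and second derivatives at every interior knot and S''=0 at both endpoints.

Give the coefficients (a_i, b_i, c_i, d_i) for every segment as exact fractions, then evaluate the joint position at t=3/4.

  seg 0: a=-3 b=1/16 c=0 d=15/16
  seg 1: a=-2 b=23/8 c=45/16 d=-5/4
  seg 2: a=5 b=-7/8 c=-75/16 d=25/16
S(3/4) = -2619/1024

Δ: Δ0=1, Δ1=7/2, Δ2=-4
row 1: diag=6, rhs=15; c'=1/3, d'=5/2
row 2: denom=6−2·1/3=16/3; d'=(-45−2·5/2)/(16/3)=-75/8
back: M2=-75/8
back: M1=5/2−1/3·-75/8=45/8
M: M0=0, M1=45/8, M2=-75/8, M3=0
seg 0: a=-3, c=M0/2=0, d=(M1−M0)/(6·1)=15/16, b=Δ0−h0·(2M0+M1)/6=1/16
seg 1: a=-2, c=M1/2=45/16, d=(M2−M1)/(6·2)=-5/4, b=Δ1−h1·(2M1+M2)/6=23/8
seg 2: a=5, c=M2/2=-75/16, d=(M3−M2)/(6·1)=25/16, b=Δ2−h2·(2M2+M3)/6=-7/8
t_q=3/4 → seg 0, τ=3/4; S=-3+1/16·τ+0·τ²+15/16·τ³=-2619/1024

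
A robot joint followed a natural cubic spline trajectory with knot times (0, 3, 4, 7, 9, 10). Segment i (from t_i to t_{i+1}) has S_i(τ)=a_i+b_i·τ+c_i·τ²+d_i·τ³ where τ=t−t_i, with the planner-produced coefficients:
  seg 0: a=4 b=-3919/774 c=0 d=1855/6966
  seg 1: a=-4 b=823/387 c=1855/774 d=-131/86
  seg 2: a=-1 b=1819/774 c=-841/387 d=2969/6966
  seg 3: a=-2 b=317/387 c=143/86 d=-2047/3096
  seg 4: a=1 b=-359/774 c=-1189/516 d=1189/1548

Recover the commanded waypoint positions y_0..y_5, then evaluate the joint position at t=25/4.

y_0 = S_0(0) = a_0 = 4
y_1 = S_1(0) = a_1 = -4
y_2 = S_2(0) = a_2 = -1
y_3 = S_3(0) = a_3 = -2
y_4 = S_4(0) = a_4 = 1
y_5 = S_4(1) = -1
t_q=25/4 is in segment 2 (τ=9/4); S_2(τ)=-10231/5504

y_0=4 y_1=-4 y_2=-1 y_3=-2 y_4=1 y_5=-1
S(25/4) = -10231/5504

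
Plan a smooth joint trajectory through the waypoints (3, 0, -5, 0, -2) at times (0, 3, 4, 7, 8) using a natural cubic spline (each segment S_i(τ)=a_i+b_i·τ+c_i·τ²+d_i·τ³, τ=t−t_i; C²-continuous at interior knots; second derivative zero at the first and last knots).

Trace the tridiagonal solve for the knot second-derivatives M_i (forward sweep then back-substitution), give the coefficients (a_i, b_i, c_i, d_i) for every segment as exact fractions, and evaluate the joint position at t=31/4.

  seg 0: a=3 b=421/432 c=0 d=-853/3888
  seg 1: a=0 b=-1069/216 c=-853/432 d=277/144
  seg 2: a=-5 b=-1351/432 c=205/54 d=-2849/3888
  seg 3: a=0 b=-29/216 c=-403/144 d=403/432
S(31/4) = -11809/9216

Δ: Δ0=-1, Δ1=-5, Δ2=5/3, Δ3=-2
row 1: diag=8, rhs=-24; c'=1/8, d'=-3
row 2: denom=8−1·1/8=63/8; d'=(40−1·-3)/(63/8)=344/63
row 3: denom=8−3·8/21=48/7; d'=(-22−3·344/63)/(48/7)=-403/72
back: M3=-403/72
back: M2=344/63−8/21·-403/72=205/27
back: M1=-3−1/8·205/27=-853/216
M: M0=0, M1=-853/216, M2=205/27, M3=-403/72, M4=0
seg 0: a=3, c=M0/2=0, d=(M1−M0)/(6·3)=-853/3888, b=Δ0−h0·(2M0+M1)/6=421/432
seg 1: a=0, c=M1/2=-853/432, d=(M2−M1)/(6·1)=277/144, b=Δ1−h1·(2M1+M2)/6=-1069/216
seg 2: a=-5, c=M2/2=205/54, d=(M3−M2)/(6·3)=-2849/3888, b=Δ2−h2·(2M2+M3)/6=-1351/432
seg 3: a=0, c=M3/2=-403/144, d=(M4−M3)/(6·1)=403/432, b=Δ3−h3·(2M3+M4)/6=-29/216
t_q=31/4 → seg 3, τ=3/4; S=0+-29/216·τ+-403/144·τ²+403/432·τ³=-11809/9216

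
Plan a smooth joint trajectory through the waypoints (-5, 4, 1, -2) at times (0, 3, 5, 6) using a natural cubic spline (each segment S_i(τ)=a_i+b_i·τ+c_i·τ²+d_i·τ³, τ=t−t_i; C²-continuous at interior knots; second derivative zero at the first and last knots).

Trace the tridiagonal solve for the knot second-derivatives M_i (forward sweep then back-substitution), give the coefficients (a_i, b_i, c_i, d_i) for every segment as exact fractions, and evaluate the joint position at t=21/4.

Δ: Δ0=3, Δ1=-3/2, Δ2=-3
row 1: diag=10, rhs=-27; c'=1/5, d'=-27/10
row 2: denom=6−2·1/5=28/5; d'=(-9−2·-27/10)/(28/5)=-9/14
back: M2=-9/14
back: M1=-27/10−1/5·-9/14=-18/7
M: M0=0, M1=-18/7, M2=-9/14, M3=0
seg 0: a=-5, c=M0/2=0, d=(M1−M0)/(6·3)=-1/7, b=Δ0−h0·(2M0+M1)/6=30/7
seg 1: a=4, c=M1/2=-9/7, d=(M2−M1)/(6·2)=9/56, b=Δ1−h1·(2M1+M2)/6=3/7
seg 2: a=1, c=M2/2=-9/28, d=(M3−M2)/(6·1)=3/28, b=Δ2−h2·(2M2+M3)/6=-39/14
t_q=21/4 → seg 2, τ=1/4; S=1+-39/14·τ+-9/28·τ²+3/28·τ³=73/256

  seg 0: a=-5 b=30/7 c=0 d=-1/7
  seg 1: a=4 b=3/7 c=-9/7 d=9/56
  seg 2: a=1 b=-39/14 c=-9/28 d=3/28
S(21/4) = 73/256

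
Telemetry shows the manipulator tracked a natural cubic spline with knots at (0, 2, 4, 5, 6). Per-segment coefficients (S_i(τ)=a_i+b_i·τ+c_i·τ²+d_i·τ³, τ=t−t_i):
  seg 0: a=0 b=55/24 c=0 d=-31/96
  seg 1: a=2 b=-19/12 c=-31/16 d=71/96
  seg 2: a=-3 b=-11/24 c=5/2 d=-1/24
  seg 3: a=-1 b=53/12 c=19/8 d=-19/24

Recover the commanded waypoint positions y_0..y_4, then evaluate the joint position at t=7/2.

y_0 = S_0(0) = a_0 = 0
y_1 = S_1(0) = a_1 = 2
y_2 = S_2(0) = a_2 = -3
y_3 = S_3(0) = a_3 = -1
y_4 = S_3(1) = 5
t_q=7/2 is in segment 1 (τ=3/2); S_1(τ)=-573/256

y_0=0 y_1=2 y_2=-3 y_3=-1 y_4=5
S(7/2) = -573/256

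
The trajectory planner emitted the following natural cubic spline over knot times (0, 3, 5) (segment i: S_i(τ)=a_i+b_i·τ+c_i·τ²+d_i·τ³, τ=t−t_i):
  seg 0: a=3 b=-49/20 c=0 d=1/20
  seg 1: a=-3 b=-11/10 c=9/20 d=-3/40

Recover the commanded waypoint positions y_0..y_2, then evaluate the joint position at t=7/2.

y_0 = S_0(0) = a_0 = 3
y_1 = S_1(0) = a_1 = -3
y_2 = S_1(2) = -4
t_q=7/2 is in segment 1 (τ=1/2); S_1(τ)=-1103/320

y_0=3 y_1=-3 y_2=-4
S(7/2) = -1103/320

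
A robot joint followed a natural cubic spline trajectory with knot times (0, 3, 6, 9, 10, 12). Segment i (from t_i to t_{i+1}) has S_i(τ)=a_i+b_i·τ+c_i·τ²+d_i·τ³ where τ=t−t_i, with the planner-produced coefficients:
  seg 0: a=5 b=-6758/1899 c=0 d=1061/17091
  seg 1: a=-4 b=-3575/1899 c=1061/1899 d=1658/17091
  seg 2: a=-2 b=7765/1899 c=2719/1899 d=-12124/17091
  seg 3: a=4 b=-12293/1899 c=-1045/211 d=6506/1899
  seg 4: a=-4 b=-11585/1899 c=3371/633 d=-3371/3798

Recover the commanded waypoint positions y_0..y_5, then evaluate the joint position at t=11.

y_0 = S_0(0) = a_0 = 5
y_1 = S_1(0) = a_1 = -4
y_2 = S_2(0) = a_2 = -2
y_3 = S_3(0) = a_3 = 4
y_4 = S_4(0) = a_4 = -4
y_5 = S_4(2) = -2
t_q=11 is in segment 4 (τ=1); S_4(τ)=-7169/1266

y_0=5 y_1=-4 y_2=-2 y_3=4 y_4=-4 y_5=-2
S(11) = -7169/1266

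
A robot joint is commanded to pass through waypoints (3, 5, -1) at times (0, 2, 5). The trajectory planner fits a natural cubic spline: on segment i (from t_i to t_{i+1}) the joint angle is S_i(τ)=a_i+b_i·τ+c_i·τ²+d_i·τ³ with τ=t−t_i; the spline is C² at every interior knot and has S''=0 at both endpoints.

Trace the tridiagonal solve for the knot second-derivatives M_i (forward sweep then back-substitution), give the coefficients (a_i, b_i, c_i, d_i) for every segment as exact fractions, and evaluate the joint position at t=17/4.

Δ: Δ0=1, Δ1=-2
row 1: diag=10, rhs=-18; c'=3/10, d'=-9/5
back: M1=-9/5
M: M0=0, M1=-9/5, M2=0
seg 0: a=3, c=M0/2=0, d=(M1−M0)/(6·2)=-3/20, b=Δ0−h0·(2M0+M1)/6=8/5
seg 1: a=5, c=M1/2=-9/10, d=(M2−M1)/(6·3)=1/10, b=Δ1−h1·(2M1+M2)/6=-1/5
t_q=17/4 → seg 1, τ=9/4; S=5+-1/5·τ+-9/10·τ²+1/10·τ³=145/128

  seg 0: a=3 b=8/5 c=0 d=-3/20
  seg 1: a=5 b=-1/5 c=-9/10 d=1/10
S(17/4) = 145/128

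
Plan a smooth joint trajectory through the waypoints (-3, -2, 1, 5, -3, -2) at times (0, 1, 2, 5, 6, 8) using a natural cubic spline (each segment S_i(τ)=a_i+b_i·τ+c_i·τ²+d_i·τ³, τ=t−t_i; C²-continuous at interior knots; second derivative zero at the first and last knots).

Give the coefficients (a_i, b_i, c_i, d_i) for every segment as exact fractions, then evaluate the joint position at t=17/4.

  seg 0: a=-3 b=4273/7446 c=0 d=3173/7446
  seg 1: a=-2 b=6896/3723 c=3173/2482 d=-973/7446
  seg 2: a=1 b=29911/7446 c=1100/1241 d=-13261/22338
  seg 3: a=5 b=-24919/3723 c=-11061/2482 d=23453/7446
  seg 4: a=-3 b=-45845/7446 c=6196/1241 d=-3098/3723
S(17/4) = 1233235/158848

Δ: Δ0=1, Δ1=3, Δ2=4/3, Δ3=-8, Δ4=1/2
row 1: diag=4, rhs=12; c'=1/4, d'=3
row 2: denom=8−1·1/4=31/4; d'=(-10−1·3)/(31/4)=-52/31
row 3: denom=8−3·12/31=212/31; d'=(-56−3·-52/31)/(212/31)=-395/53
row 4: denom=6−1·31/212=1241/212; d'=(51−1·-395/53)/(1241/212)=12392/1241
back: M4=12392/1241
back: M3=-395/53−31/212·12392/1241=-11061/1241
back: M2=-52/31−12/31·-11061/1241=2200/1241
back: M1=3−1/4·2200/1241=3173/1241
M: M0=0, M1=3173/1241, M2=2200/1241, M3=-11061/1241, M4=12392/1241, M5=0
seg 0: a=-3, c=M0/2=0, d=(M1−M0)/(6·1)=3173/7446, b=Δ0−h0·(2M0+M1)/6=4273/7446
seg 1: a=-2, c=M1/2=3173/2482, d=(M2−M1)/(6·1)=-973/7446, b=Δ1−h1·(2M1+M2)/6=6896/3723
seg 2: a=1, c=M2/2=1100/1241, d=(M3−M2)/(6·3)=-13261/22338, b=Δ2−h2·(2M2+M3)/6=29911/7446
seg 3: a=5, c=M3/2=-11061/2482, d=(M4−M3)/(6·1)=23453/7446, b=Δ3−h3·(2M3+M4)/6=-24919/3723
seg 4: a=-3, c=M4/2=6196/1241, d=(M5−M4)/(6·2)=-3098/3723, b=Δ4−h4·(2M4+M5)/6=-45845/7446
t_q=17/4 → seg 2, τ=9/4; S=1+29911/7446·τ+1100/1241·τ²+-13261/22338·τ³=1233235/158848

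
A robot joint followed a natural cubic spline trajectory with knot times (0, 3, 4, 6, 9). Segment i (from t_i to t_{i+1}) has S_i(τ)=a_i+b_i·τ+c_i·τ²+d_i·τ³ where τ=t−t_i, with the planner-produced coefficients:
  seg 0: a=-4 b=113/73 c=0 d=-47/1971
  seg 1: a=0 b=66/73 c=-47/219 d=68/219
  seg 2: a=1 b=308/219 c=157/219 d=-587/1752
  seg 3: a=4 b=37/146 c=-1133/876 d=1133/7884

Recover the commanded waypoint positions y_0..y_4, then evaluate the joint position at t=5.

y_0 = S_0(0) = a_0 = -4
y_1 = S_1(0) = a_1 = 0
y_2 = S_2(0) = a_2 = 1
y_3 = S_3(0) = a_3 = 4
y_4 = S_3(3) = -3
t_q=5 is in segment 2 (τ=1); S_2(τ)=4885/1752

y_0=-4 y_1=0 y_2=1 y_3=4 y_4=-3
S(5) = 4885/1752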